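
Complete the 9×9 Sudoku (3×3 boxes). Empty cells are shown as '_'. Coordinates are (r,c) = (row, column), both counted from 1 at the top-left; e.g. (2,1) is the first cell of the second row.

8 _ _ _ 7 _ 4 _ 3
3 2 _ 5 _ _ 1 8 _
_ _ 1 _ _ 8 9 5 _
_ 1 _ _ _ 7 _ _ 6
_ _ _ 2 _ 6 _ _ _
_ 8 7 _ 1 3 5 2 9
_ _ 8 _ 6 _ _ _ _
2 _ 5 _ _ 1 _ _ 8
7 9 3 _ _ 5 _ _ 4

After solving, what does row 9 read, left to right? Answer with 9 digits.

(1,8) = 6 (sole candidate).
(2,9) = 7 (sole candidate).
(3,9) = 2 (sole candidate).
(5,9) = 1 (sole candidate).
(6,4) = 4 (sole candidate).
(7,2) = 4 (sole candidate).
(7,9) = 5 (sole candidate).
(8,2) = 6 (sole candidate).
(9,4) = 8: row 9 has {3,4,5,7,9}; col 4 has {2,4,5}; box has {1,5,6} → only 8 remains.
(9,5) = 2: row 9 has {3,4,5,7,8,9}; col 5 has {1,6,7}; box has {1,5,6,8} → only 2 remains.
(9,7) = 6: row 9 has {2,3,4,5,7,8,9}; col 7 has {1,4,5,9}; box has {4,5,8} → only 6 remains.
(9,8) = 1: row 9 has {2,3,4,5,6,7,8,9}; col 8 has {2,5,6,8}; box has {4,5,6,8} → only 1 remains.

793825614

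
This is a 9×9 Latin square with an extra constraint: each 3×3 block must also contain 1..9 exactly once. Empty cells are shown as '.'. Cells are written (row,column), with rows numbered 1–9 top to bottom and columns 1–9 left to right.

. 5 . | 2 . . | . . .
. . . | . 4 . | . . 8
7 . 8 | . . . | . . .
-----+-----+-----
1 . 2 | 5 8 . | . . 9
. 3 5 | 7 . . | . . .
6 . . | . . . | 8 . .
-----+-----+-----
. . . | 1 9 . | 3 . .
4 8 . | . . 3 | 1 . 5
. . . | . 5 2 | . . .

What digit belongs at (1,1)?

9

(8,4) = 6: row 8 has {1,3,4,5,8}; col 4 has {1,2,5,7}; box has {1,2,3,5,9} → only 6 remains.
(8,5) = 7: row 8 has {1,3,4,5,6,8}; col 5 has {4,5,8,9}; box has {1,2,3,5,6,9} → only 7 remains.
(8,3) = 9: row 8 has {1,3,4,5,6,7,8}; col 3 has {2,5,8}; box has {4,8} → only 9 remains.
(8,8) = 2: row 8 has {1,3,4,5,6,7,8,9}; col 8 has {}; box has {1,3,5} → only 2 remains.
(9,1) = 3: row 9 has {2,5}; col 1 has {1,4,6,7}; box has {4,8,9} → only 3 remains.
(1,1) = 9: row 1 has {2,5}; col 1 has {1,3,4,6,7}; box has {5,7,8} → only 9 remains.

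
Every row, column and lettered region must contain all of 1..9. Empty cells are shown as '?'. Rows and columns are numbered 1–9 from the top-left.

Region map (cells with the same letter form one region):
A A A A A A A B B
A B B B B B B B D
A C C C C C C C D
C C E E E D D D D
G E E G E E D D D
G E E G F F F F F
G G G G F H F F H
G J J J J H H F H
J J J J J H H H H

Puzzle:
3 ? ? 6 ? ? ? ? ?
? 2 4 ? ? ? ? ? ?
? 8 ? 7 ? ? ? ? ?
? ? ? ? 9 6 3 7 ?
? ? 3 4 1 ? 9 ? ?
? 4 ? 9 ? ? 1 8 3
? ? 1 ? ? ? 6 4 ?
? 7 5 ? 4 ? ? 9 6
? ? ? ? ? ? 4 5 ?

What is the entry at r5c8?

2

r1c8 = 1 (sole candidate).
r5c8 = 2: row 5 has {1,3,4,9}; col 8 has {1,4,5,7,8,9}; region has {3,6,7,9} → only 2 remains.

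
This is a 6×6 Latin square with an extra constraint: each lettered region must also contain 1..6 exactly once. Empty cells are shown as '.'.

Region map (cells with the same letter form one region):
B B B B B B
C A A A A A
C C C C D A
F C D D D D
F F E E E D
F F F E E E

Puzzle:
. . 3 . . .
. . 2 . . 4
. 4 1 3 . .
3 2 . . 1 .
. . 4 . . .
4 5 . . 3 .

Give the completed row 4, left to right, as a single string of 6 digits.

r6c3 = 6 (sole candidate).
r4c3 = 5: row 4 has {1,2,3}; col 3 has {1,2,3,4,6}; region has {1} → only 5 remains.
r4c6 = 6: row 4 has {1,2,3,5}; col 6 has {4}; region has {1,5} → only 6 remains.
r5c2 = 1 (sole candidate).
r1c2 = 6 (sole candidate).
r2c2 = 3 (sole candidate).
r3c5 = 2 (sole candidate).
r3c6 = 5 (sole candidate).
r4c4 = 4: row 4 has {1,2,3,5,6}; col 4 has {3}; region has {1,2,5,6} → only 4 remains.

325416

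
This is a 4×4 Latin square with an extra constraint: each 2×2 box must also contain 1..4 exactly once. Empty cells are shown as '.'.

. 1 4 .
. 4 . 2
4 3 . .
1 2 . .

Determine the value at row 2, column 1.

row 1, column 4 = 3: row 1 has {1,4}; col 4 has {2}; box has {2,4} → only 3 remains.
row 2, column 1 = 3: row 2 has {2,4}; col 1 has {1,4}; box has {1,4} → only 3 remains.

3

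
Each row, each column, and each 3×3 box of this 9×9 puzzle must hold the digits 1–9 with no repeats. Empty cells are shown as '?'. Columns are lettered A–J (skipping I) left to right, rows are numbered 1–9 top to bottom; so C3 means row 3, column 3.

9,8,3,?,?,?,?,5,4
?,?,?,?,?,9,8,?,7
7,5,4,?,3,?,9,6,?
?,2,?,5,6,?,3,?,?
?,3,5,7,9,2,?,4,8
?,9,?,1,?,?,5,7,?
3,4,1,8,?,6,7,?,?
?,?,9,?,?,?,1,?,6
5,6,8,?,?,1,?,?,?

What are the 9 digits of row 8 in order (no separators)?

F1 = 7 (sole candidate).
G1 = 2 (sole candidate).
B2 = 1 (sole candidate).
H2 = 3 (sole candidate).
D3 = 2 (sole candidate).
F3 = 8 (sole candidate).
J3 = 1 (sole candidate).
C4 = 7 (sole candidate).
F4 = 4 (sole candidate).
J4 = 9 (sole candidate).
G5 = 6 (sole candidate).
C6 = 6 (sole candidate).
E6 = 8 (sole candidate).
F6 = 3 (sole candidate).
J6 = 2 (sole candidate).
J7 = 5 (sole candidate).
A8 = 2: row 8 has {1,6,9}; col 1 has {3,5,7,9}; box has {1,3,4,5,6,8,9} → only 2 remains.
B8 = 7: row 8 has {1,2,6,9}; col 2 has {1,2,3,4,5,6,8,9}; box has {1,2,3,4,5,6,8,9} → only 7 remains.
F8 = 5: row 8 has {1,2,6,7,9}; col 6 has {1,2,3,4,6,7,8,9}; box has {1,6,8} → only 5 remains.
H8 = 8: row 8 has {1,2,5,6,7,9}; col 8 has {3,4,5,6,7}; box has {1,5,6,7} → only 8 remains.
G9 = 4 (sole candidate).
J9 = 3 (sole candidate).
D1 = 6 (sole candidate).
E1 = 1 (sole candidate).
A2 = 6 (sole candidate).
C2 = 2 (sole candidate).
D2 = 4 (sole candidate).
E2 = 5 (sole candidate).
H4 = 1 (sole candidate).
A5 = 1 (sole candidate).
A6 = 4 (sole candidate).
E7 = 2 (sole candidate).
H7 = 9 (sole candidate).
D8 = 3: row 8 has {1,2,5,6,7,8,9}; col 4 has {1,2,4,5,6,7,8}; box has {1,2,5,6,8} → only 3 remains.
E8 = 4: row 8 has {1,2,3,5,6,7,8,9}; col 5 has {1,2,3,5,6,8,9}; box has {1,2,3,5,6,8} → only 4 remains.

279345186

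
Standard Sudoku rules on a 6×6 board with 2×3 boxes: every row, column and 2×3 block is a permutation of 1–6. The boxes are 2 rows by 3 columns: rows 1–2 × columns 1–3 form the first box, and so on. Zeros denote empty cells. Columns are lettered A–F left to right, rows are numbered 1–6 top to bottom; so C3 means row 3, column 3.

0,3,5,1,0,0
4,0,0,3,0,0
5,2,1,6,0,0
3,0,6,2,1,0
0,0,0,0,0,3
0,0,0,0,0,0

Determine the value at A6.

2

C2 = 2: row 2 has {3,4}; col 3 has {1,5,6}; box has {3,4,5} → only 2 remains.
F3 = 4: row 3 has {1,2,5,6}; col 6 has {3}; box has {1,2,6} → only 4 remains.
B4 = 4: row 4 has {1,2,3,6}; col 2 has {2,3}; box has {1,2,3,5,6} → only 4 remains.
F4 = 5: row 4 has {1,2,3,4,6}; col 6 has {3,4}; box has {1,2,4,6} → only 5 remains.
C5 = 4: row 5 has {3}; col 3 has {1,2,5,6}; box has {} → only 4 remains.
D5 = 5: row 5 has {3,4}; col 4 has {1,2,3,6}; box has {3} → only 5 remains.
C6 = 3: row 6 has {}; col 3 has {1,2,4,5,6}; box has {4} → only 3 remains.
D6 = 4: row 6 has {3}; col 4 has {1,2,3,5,6}; box has {3,5} → only 4 remains.
A1 = 6: row 1 has {1,3,5}; col 1 has {3,4,5}; box has {2,3,4,5} → only 6 remains.
F1 = 2: row 1 has {1,3,5,6}; col 6 has {3,4,5}; box has {1,3} → only 2 remains.
B2 = 1: row 2 has {2,3,4}; col 2 has {2,3,4}; box has {2,3,4,5,6} → only 1 remains.
F2 = 6: row 2 has {1,2,3,4}; col 6 has {2,3,4,5}; box has {1,2,3} → only 6 remains.
E3 = 3: row 3 has {1,2,4,5,6}; col 5 has {1}; box has {1,2,4,5,6} → only 3 remains.
B5 = 6: row 5 has {3,4,5}; col 2 has {1,2,3,4}; box has {3,4} → only 6 remains.
E5 = 2: row 5 has {3,4,5,6}; col 5 has {1,3}; box has {3,4,5} → only 2 remains.
B6 = 5: row 6 has {3,4}; col 2 has {1,2,3,4,6}; box has {3,4,6} → only 5 remains.
E6 = 6: row 6 has {3,4,5}; col 5 has {1,2,3}; box has {2,3,4,5} → only 6 remains.
F6 = 1: row 6 has {3,4,5,6}; col 6 has {2,3,4,5,6}; box has {2,3,4,5,6} → only 1 remains.
E1 = 4: row 1 has {1,2,3,5,6}; col 5 has {1,2,3,6}; box has {1,2,3,6} → only 4 remains.
E2 = 5: row 2 has {1,2,3,4,6}; col 5 has {1,2,3,4,6}; box has {1,2,3,4,6} → only 5 remains.
A5 = 1: row 5 has {2,3,4,5,6}; col 1 has {3,4,5,6}; box has {3,4,5,6} → only 1 remains.
A6 = 2: row 6 has {1,3,4,5,6}; col 1 has {1,3,4,5,6}; box has {1,3,4,5,6} → only 2 remains.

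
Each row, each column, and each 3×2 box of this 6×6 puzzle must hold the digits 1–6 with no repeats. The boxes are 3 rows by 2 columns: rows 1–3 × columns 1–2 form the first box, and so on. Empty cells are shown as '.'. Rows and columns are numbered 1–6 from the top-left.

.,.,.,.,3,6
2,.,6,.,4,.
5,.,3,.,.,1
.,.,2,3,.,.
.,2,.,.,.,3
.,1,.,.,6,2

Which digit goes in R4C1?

6

R1C2 = 4 (sole candidate).
R2C2 = 3 (sole candidate).
R2C6 = 5 (sole candidate).
R3C2 = 6 (sole candidate).
R3C5 = 2 (sole candidate).
R4C2 = 5 (sole candidate).
R4C5 = 1 (sole candidate).
R4C6 = 4 (sole candidate).
R5C5 = 5 (sole candidate).
R1C1 = 1 (sole candidate).
R1C3 = 5 (sole candidate).
R1C4 = 2 (sole candidate).
R2C4 = 1 (sole candidate).
R3C4 = 4 (sole candidate).
R4C1 = 6: row 4 has {1,2,3,4,5}; col 1 has {1,2,5}; box has {1,2,5} → only 6 remains.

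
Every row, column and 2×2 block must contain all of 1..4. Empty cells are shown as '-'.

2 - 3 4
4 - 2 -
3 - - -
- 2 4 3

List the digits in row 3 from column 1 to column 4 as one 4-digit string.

3412

r1c2 = 1: row 1 has {2,3,4}; col 2 has {2}; box has {2,4} → only 1 remains.
r2c2 = 3: row 2 has {2,4}; col 2 has {1,2}; box has {1,2,4} → only 3 remains.
r2c4 = 1: row 2 has {2,3,4}; col 4 has {3,4}; box has {2,3,4} → only 1 remains.
r3c2 = 4: row 3 has {3}; col 2 has {1,2,3}; box has {2,3} → only 4 remains.
r3c3 = 1: row 3 has {3,4}; col 3 has {2,3,4}; box has {3,4} → only 1 remains.
r3c4 = 2: row 3 has {1,3,4}; col 4 has {1,3,4}; box has {1,3,4} → only 2 remains.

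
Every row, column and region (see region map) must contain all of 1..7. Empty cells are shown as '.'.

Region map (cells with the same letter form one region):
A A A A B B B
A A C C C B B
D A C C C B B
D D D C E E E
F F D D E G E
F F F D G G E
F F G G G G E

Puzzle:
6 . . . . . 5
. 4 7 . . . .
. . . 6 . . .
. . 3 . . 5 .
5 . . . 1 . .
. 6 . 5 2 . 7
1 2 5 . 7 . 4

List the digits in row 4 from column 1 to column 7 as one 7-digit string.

row 4, column 5 = 6: row 4 has {3,5}; col 5 has {1,2,7}; region has {1,4,5,7} → only 6 remains.
row 4, column 7 = 2: row 4 has {3,5,6}; col 7 has {4,5,7}; region has {1,4,5,6,7} → only 2 remains.
row 5, column 7 = 3 (sole candidate).
row 6, column 3 = 4 (sole candidate).
row 7, column 4 = 3 (sole candidate).
row 7, column 6 = 6 (sole candidate).
row 3, column 7 = 1 (sole candidate).
row 5, column 2 = 7 (sole candidate).
row 5, column 6 = 4 (sole candidate).
row 6, column 1 = 3 (sole candidate).
row 6, column 6 = 1 (sole candidate).
row 2, column 1 = 2 (sole candidate).
row 2, column 4 = 1 (sole candidate).
row 2, column 6 = 3 (sole candidate).
row 2, column 7 = 6 (sole candidate).
row 3, column 3 = 2 (sole candidate).
row 3, column 6 = 7 (sole candidate).
row 4, column 2 = 1: row 4 has {2,3,5,6}; col 2 has {2,4,6,7}; region has {3,5} → only 1 remains.
row 4, column 4 = 4: row 4 has {1,2,3,5,6}; col 4 has {1,3,5,6}; region has {1,2,6,7} → only 4 remains.
row 5, column 3 = 6 (sole candidate).
row 5, column 4 = 2 (sole candidate).
row 1, column 2 = 3 (sole candidate).
row 1, column 3 = 1 (sole candidate).
row 1, column 4 = 7 (sole candidate).
row 1, column 5 = 4 (sole candidate).
row 1, column 6 = 2 (sole candidate).
row 2, column 5 = 5 (sole candidate).
row 3, column 1 = 4 (sole candidate).
row 3, column 2 = 5 (sole candidate).
row 3, column 5 = 3 (sole candidate).
row 4, column 1 = 7: row 4 has {1,2,3,4,5,6}; col 1 has {1,2,3,4,5,6}; region has {1,2,3,4,5,6} → only 7 remains.

7134652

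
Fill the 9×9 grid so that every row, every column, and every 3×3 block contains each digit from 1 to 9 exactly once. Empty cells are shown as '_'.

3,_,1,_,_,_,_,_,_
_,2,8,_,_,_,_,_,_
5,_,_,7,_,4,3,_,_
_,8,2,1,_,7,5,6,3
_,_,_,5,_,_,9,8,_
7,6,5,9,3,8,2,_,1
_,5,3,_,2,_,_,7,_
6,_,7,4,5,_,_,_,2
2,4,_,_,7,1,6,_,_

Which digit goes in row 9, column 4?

8

row 3, column 2 = 9: row 3 has {3,4,5,7}; col 2 has {2,4,5,6,8}; box has {1,2,3,5,8} → only 9 remains.
row 3, column 3 = 6: row 3 has {3,4,5,7,9}; col 3 has {1,2,3,5,7,8}; box has {1,2,3,5,8,9} → only 6 remains.
row 3, column 9 = 8: row 3 has {3,4,5,6,7,9}; col 9 has {1,2,3}; box has {3} → only 8 remains.
row 4, column 5 = 4: row 4 has {1,2,3,5,6,7,8}; col 5 has {2,3,5,7}; box has {1,3,5,7,8,9} → only 4 remains.
row 5, column 3 = 4: row 5 has {5,8,9}; col 3 has {1,2,3,5,6,7,8}; box has {2,5,6,7,8} → only 4 remains.
row 5, column 5 = 6: row 5 has {4,5,8,9}; col 5 has {2,3,4,5,7}; box has {1,3,4,5,7,8,9} → only 6 remains.
row 5, column 6 = 2: row 5 has {4,5,6,8,9}; col 6 has {1,4,7,8}; box has {1,3,4,5,6,7,8,9} → only 2 remains.
row 5, column 9 = 7: row 5 has {2,4,5,6,8,9}; col 9 has {1,2,3,8}; box has {1,2,3,5,6,8,9} → only 7 remains.
row 6, column 8 = 4: row 6 has {1,2,3,5,6,7,8,9}; col 8 has {6,7,8}; box has {1,2,3,5,6,7,8,9} → only 4 remains.
row 8, column 2 = 1: row 8 has {2,4,5,6,7}; col 2 has {2,4,5,6,8,9}; box has {2,3,4,5,6,7} → only 1 remains.
row 8, column 7 = 8: row 8 has {1,2,4,5,6,7}; col 7 has {2,3,5,6,9}; box has {2,6,7} → only 8 remains.
row 9, column 3 = 9: row 9 has {1,2,4,6,7}; col 3 has {1,2,3,4,5,6,7,8}; box has {1,2,3,4,5,6,7} → only 9 remains.
row 9, column 9 = 5: row 9 has {1,2,4,6,7,9}; col 9 has {1,2,3,7,8}; box has {2,6,7,8} → only 5 remains.
row 1, column 2 = 7: row 1 has {1,3}; col 2 has {1,2,4,5,6,8,9}; box has {1,2,3,5,6,8,9} → only 7 remains.
row 1, column 7 = 4: row 1 has {1,3,7}; col 7 has {2,3,5,6,8,9}; box has {3,8} → only 4 remains.
row 2, column 1 = 4: row 2 has {2,8}; col 1 has {2,3,5,6,7}; box has {1,2,3,5,6,7,8,9} → only 4 remains.
row 3, column 5 = 1: row 3 has {3,4,5,6,7,8,9}; col 5 has {2,3,4,5,6,7}; box has {4,7} → only 1 remains.
row 3, column 8 = 2: row 3 has {1,3,4,5,6,7,8,9}; col 8 has {4,6,7,8}; box has {3,4,8} → only 2 remains.
row 4, column 1 = 9: row 4 has {1,2,3,4,5,6,7,8}; col 1 has {2,3,4,5,6,7}; box has {2,4,5,6,7,8} → only 9 remains.
row 5, column 1 = 1: row 5 has {2,4,5,6,7,8,9}; col 1 has {2,3,4,5,6,7,9}; box has {2,4,5,6,7,8,9} → only 1 remains.
row 5, column 2 = 3: row 5 has {1,2,4,5,6,7,8,9}; col 2 has {1,2,4,5,6,7,8,9}; box has {1,2,4,5,6,7,8,9} → only 3 remains.
row 7, column 1 = 8: row 7 has {2,3,5,7}; col 1 has {1,2,3,4,5,6,7,9}; box has {1,2,3,4,5,6,7,9} → only 8 remains.
row 7, column 4 = 6: row 7 has {2,3,5,7,8}; col 4 has {1,4,5,7,9}; box has {1,2,4,5,7} → only 6 remains.
row 7, column 6 = 9: row 7 has {2,3,5,6,7,8}; col 6 has {1,2,4,7,8}; box has {1,2,4,5,6,7} → only 9 remains.
row 7, column 7 = 1: row 7 has {2,3,5,6,7,8,9}; col 7 has {2,3,4,5,6,8,9}; box has {2,5,6,7,8} → only 1 remains.
row 7, column 9 = 4: row 7 has {1,2,3,5,6,7,8,9}; col 9 has {1,2,3,5,7,8}; box has {1,2,5,6,7,8} → only 4 remains.
row 8, column 6 = 3: row 8 has {1,2,4,5,6,7,8}; col 6 has {1,2,4,7,8,9}; box has {1,2,4,5,6,7,9} → only 3 remains.
row 8, column 8 = 9: row 8 has {1,2,3,4,5,6,7,8}; col 8 has {2,4,6,7,8}; box has {1,2,4,5,6,7,8} → only 9 remains.
row 9, column 4 = 8: row 9 has {1,2,4,5,6,7,9}; col 4 has {1,4,5,6,7,9}; box has {1,2,3,4,5,6,7,9} → only 8 remains.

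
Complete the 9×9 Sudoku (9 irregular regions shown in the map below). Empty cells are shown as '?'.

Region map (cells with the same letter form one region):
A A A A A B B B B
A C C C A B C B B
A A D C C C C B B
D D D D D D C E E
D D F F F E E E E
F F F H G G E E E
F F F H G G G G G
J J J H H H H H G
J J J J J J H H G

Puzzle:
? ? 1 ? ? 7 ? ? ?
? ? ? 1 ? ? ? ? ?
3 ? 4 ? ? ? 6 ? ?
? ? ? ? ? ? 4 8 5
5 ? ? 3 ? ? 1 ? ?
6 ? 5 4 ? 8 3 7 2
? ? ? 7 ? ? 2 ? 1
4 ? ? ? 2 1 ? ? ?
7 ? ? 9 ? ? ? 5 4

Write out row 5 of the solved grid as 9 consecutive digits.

582374196

R6C5 = 9 (sole candidate).
R9C7 = 8 (sole candidate).
R6C2 = 1 (sole candidate).
R8C4 = 6 (sole candidate).
R8C7 = 9 (sole candidate).
R8C8 = 3 (sole candidate).
R8C9 = 7 (sole candidate).
R1C7 = 5 (sole candidate).
R2C7 = 7 (sole candidate).
R4C4 = 2 (sole candidate).
R7C8 = 6 (sole candidate).
R8C3 = 8 (sole candidate).
R1C4 = 8 (sole candidate).
R3C4 = 5 (sole candidate).
R3C5 = 8 (sole candidate).
R3C9 = 9 (sole candidate).
R5C9 = 6: row 5 has {1,3,5}; col 9 has {1,2,4,5,7,9}; region has {1,2,3,5,7,8} → only 6 remains.
R7C3 = 9 (sole candidate).
R8C2 = 5 (sole candidate).
R1C9 = 3 (sole candidate).
R2C9 = 8 (sole candidate).
R3C6 = 2 (sole candidate).
R3C8 = 1 (sole candidate).
R7C1 = 8 (sole candidate).
R7C2 = 4 (sole candidate).
R2C3 = 3 (sole candidate).
R3C2 = 7 (sole candidate).
R5C5 = 7: row 5 has {1,3,5,6}; col 5 has {2,8,9}; region has {1,3,4,5,6,8,9} → only 7 remains.
R2C2 = 9 (sole candidate).
R5C2 = 8: row 5 has {1,3,5,6,7}; col 2 has {1,4,5,7,9}; region has {2,4,5} → only 8 remains.
R5C3 = 2: row 5 has {1,3,5,6,7,8}; col 3 has {1,3,4,5,8,9}; region has {1,3,4,5,6,7,8,9} → only 2 remains.
R9C3 = 6 (sole candidate).
R9C6 = 3 (sole candidate).
R2C1 = 2 (sole candidate).
R2C8 = 4 (sole candidate).
R4C3 = 7 (sole candidate).
R5C8 = 9: row 5 has {1,2,3,5,6,7,8}; col 8 has {1,3,4,5,6,7,8}; region has {1,2,3,5,6,7,8} → only 9 remains.
R7C6 = 5 (sole candidate).
R9C2 = 2 (sole candidate).
R9C5 = 1 (sole candidate).
R1C1 = 9 (sole candidate).
R1C2 = 6 (sole candidate).
R1C5 = 4 (sole candidate).
R1C8 = 2 (sole candidate).
R2C5 = 5 (sole candidate).
R2C6 = 6 (sole candidate).
R4C1 = 1 (sole candidate).
R4C2 = 3 (sole candidate).
R4C5 = 6 (sole candidate).
R4C6 = 9 (sole candidate).
R5C6 = 4: row 5 has {1,2,3,5,6,7,8,9}; col 6 has {1,2,3,5,6,7,8,9}; region has {1,2,3,5,6,7,8,9} → only 4 remains.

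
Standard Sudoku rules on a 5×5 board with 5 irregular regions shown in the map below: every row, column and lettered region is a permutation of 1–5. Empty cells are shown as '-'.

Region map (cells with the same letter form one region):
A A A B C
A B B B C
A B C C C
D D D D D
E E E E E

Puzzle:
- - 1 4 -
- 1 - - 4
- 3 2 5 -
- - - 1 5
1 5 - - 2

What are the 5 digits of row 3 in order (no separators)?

R1C2 = 2 (sole candidate).
R1C5 = 3 (sole candidate).
R2C3 = 5 (sole candidate).
R2C4 = 2 (sole candidate).
R3C1 = 4: row 3 has {2,3,5}; col 1 has {1}; region has {1,2} → only 4 remains.
R3C5 = 1: row 3 has {2,3,4,5}; col 5 has {2,3,4,5}; region has {2,3,4,5} → only 1 remains.

43251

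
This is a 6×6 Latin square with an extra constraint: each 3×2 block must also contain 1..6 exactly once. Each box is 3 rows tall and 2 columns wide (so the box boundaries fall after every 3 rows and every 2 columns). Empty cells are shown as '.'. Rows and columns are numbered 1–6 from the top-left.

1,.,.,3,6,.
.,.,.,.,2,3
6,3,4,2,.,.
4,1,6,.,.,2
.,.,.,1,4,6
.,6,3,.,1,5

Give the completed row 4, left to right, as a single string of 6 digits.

416532

r1c3 = 5 (sole candidate).
r1c6 = 4 (sole candidate).
r2c1 = 5 (sole candidate).
r2c2 = 4 (sole candidate).
r2c3 = 1 (sole candidate).
r2c4 = 6 (sole candidate).
r3c5 = 5 (sole candidate).
r3c6 = 1 (sole candidate).
r4c4 = 5: row 4 has {1,2,4,6}; col 4 has {1,2,3,6}; box has {1,3,6} → only 5 remains.
r4c5 = 3: row 4 has {1,2,4,5,6}; col 5 has {1,2,4,5,6}; box has {1,2,4,5,6} → only 3 remains.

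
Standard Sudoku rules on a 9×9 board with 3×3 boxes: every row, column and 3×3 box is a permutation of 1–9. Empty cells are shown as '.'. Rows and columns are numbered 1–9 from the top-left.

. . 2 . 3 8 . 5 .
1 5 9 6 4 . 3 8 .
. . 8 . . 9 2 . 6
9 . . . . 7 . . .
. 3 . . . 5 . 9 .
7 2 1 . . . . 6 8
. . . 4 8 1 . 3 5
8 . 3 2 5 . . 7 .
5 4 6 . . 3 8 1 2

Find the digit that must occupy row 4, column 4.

1

row 2, column 6 = 2: row 2 has {1,3,4,5,6,8,9}; col 6 has {1,3,5,7,8,9}; box has {3,4,6,8,9} → only 2 remains.
row 2, column 9 = 7: row 2 has {1,2,3,4,5,6,8,9}; col 9 has {2,5,6,8}; box has {2,3,5,6,8} → only 7 remains.
row 3, column 2 = 7: row 3 has {2,6,8,9}; col 2 has {2,3,4,5}; box has {1,2,5,8,9} → only 7 remains.
row 3, column 5 = 1: row 3 has {2,6,7,8,9}; col 5 has {3,4,5,8}; box has {2,3,4,6,8,9} → only 1 remains.
row 3, column 8 = 4: row 3 has {1,2,6,7,8,9}; col 8 has {1,3,5,6,7,8,9}; box has {2,3,5,6,7,8} → only 4 remains.
row 4, column 8 = 2: row 4 has {7,9}; col 8 has {1,3,4,5,6,7,8,9}; box has {6,8,9} → only 2 remains.
row 5, column 3 = 4: row 5 has {3,5,9}; col 3 has {1,2,3,6,8,9}; box has {1,2,3,7,9} → only 4 remains.
row 5, column 9 = 1: row 5 has {3,4,5,9}; col 9 has {2,5,6,7,8}; box has {2,6,8,9} → only 1 remains.
row 6, column 5 = 9: row 6 has {1,2,6,7,8}; col 5 has {1,3,4,5,8}; box has {5,7} → only 9 remains.
row 6, column 6 = 4: row 6 has {1,2,6,7,8,9}; col 6 has {1,2,3,5,7,8,9}; box has {5,7,9} → only 4 remains.
row 6, column 7 = 5: row 6 has {1,2,4,6,7,8,9}; col 7 has {2,3,8}; box has {1,2,6,8,9} → only 5 remains.
row 7, column 1 = 2: row 7 has {1,3,4,5,8}; col 1 has {1,5,7,8,9}; box has {3,4,5,6,8} → only 2 remains.
row 7, column 2 = 9: row 7 has {1,2,3,4,5,8}; col 2 has {2,3,4,5,7}; box has {2,3,4,5,6,8} → only 9 remains.
row 7, column 3 = 7: row 7 has {1,2,3,4,5,8,9}; col 3 has {1,2,3,4,6,8,9}; box has {2,3,4,5,6,8,9} → only 7 remains.
row 7, column 7 = 6: row 7 has {1,2,3,4,5,7,8,9}; col 7 has {2,3,5,8}; box has {1,2,3,5,7,8} → only 6 remains.
row 8, column 2 = 1: row 8 has {2,3,5,7,8}; col 2 has {2,3,4,5,7,9}; box has {2,3,4,5,6,7,8,9} → only 1 remains.
row 8, column 6 = 6: row 8 has {1,2,3,5,7,8}; col 6 has {1,2,3,4,5,7,8,9}; box has {1,2,3,4,5,8} → only 6 remains.
row 9, column 5 = 7: row 9 has {1,2,3,4,5,6,8}; col 5 has {1,3,4,5,8,9}; box has {1,2,3,4,5,6,8} → only 7 remains.
row 1, column 2 = 6: row 1 has {2,3,5,8}; col 2 has {1,2,3,4,5,7,9}; box has {1,2,5,7,8,9} → only 6 remains.
row 1, column 4 = 7: row 1 has {2,3,5,6,8}; col 4 has {2,4,6}; box has {1,2,3,4,6,8,9} → only 7 remains.
row 1, column 9 = 9: row 1 has {2,3,5,6,7,8}; col 9 has {1,2,5,6,7,8}; box has {2,3,4,5,6,7,8} → only 9 remains.
row 3, column 1 = 3: row 3 has {1,2,4,6,7,8,9}; col 1 has {1,2,5,7,8,9}; box has {1,2,5,6,7,8,9} → only 3 remains.
row 3, column 4 = 5: row 3 has {1,2,3,4,6,7,8,9}; col 4 has {2,4,6,7}; box has {1,2,3,4,6,7,8,9} → only 5 remains.
row 4, column 2 = 8: row 4 has {2,7,9}; col 2 has {1,2,3,4,5,6,7,9}; box has {1,2,3,4,7,9} → only 8 remains.
row 4, column 3 = 5: row 4 has {2,7,8,9}; col 3 has {1,2,3,4,6,7,8,9}; box has {1,2,3,4,7,8,9} → only 5 remains.
row 4, column 5 = 6: row 4 has {2,5,7,8,9}; col 5 has {1,3,4,5,7,8,9}; box has {4,5,7,9} → only 6 remains.
row 4, column 7 = 4: row 4 has {2,5,6,7,8,9}; col 7 has {2,3,5,6,8}; box has {1,2,5,6,8,9} → only 4 remains.
row 4, column 9 = 3: row 4 has {2,4,5,6,7,8,9}; col 9 has {1,2,5,6,7,8,9}; box has {1,2,4,5,6,8,9} → only 3 remains.
row 5, column 1 = 6: row 5 has {1,3,4,5,9}; col 1 has {1,2,3,5,7,8,9}; box has {1,2,3,4,5,7,8,9} → only 6 remains.
row 5, column 4 = 8: row 5 has {1,3,4,5,6,9}; col 4 has {2,4,5,6,7}; box has {4,5,6,7,9} → only 8 remains.
row 5, column 5 = 2: row 5 has {1,3,4,5,6,8,9}; col 5 has {1,3,4,5,6,7,8,9}; box has {4,5,6,7,8,9} → only 2 remains.
row 5, column 7 = 7: row 5 has {1,2,3,4,5,6,8,9}; col 7 has {2,3,4,5,6,8}; box has {1,2,3,4,5,6,8,9} → only 7 remains.
row 6, column 4 = 3: row 6 has {1,2,4,5,6,7,8,9}; col 4 has {2,4,5,6,7,8}; box has {2,4,5,6,7,8,9} → only 3 remains.
row 8, column 7 = 9: row 8 has {1,2,3,5,6,7,8}; col 7 has {2,3,4,5,6,7,8}; box has {1,2,3,5,6,7,8} → only 9 remains.
row 8, column 9 = 4: row 8 has {1,2,3,5,6,7,8,9}; col 9 has {1,2,3,5,6,7,8,9}; box has {1,2,3,5,6,7,8,9} → only 4 remains.
row 9, column 4 = 9: row 9 has {1,2,3,4,5,6,7,8}; col 4 has {2,3,4,5,6,7,8}; box has {1,2,3,4,5,6,7,8} → only 9 remains.
row 1, column 1 = 4: row 1 has {2,3,5,6,7,8,9}; col 1 has {1,2,3,5,6,7,8,9}; box has {1,2,3,5,6,7,8,9} → only 4 remains.
row 1, column 7 = 1: row 1 has {2,3,4,5,6,7,8,9}; col 7 has {2,3,4,5,6,7,8,9}; box has {2,3,4,5,6,7,8,9} → only 1 remains.
row 4, column 4 = 1: row 4 has {2,3,4,5,6,7,8,9}; col 4 has {2,3,4,5,6,7,8,9}; box has {2,3,4,5,6,7,8,9} → only 1 remains.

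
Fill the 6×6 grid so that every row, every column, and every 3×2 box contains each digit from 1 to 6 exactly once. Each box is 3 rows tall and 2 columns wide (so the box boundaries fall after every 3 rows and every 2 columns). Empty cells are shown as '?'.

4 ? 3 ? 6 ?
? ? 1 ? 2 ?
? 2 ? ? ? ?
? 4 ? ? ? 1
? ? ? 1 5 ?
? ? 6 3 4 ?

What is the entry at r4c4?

r1c6 = 5 (sole candidate).
r4c5 = 3 (sole candidate).
r6c6 = 2 (sole candidate).
r1c2 = 1 (sole candidate).
r1c4 = 2 (sole candidate).
r3c5 = 1 (sole candidate).
r4c4 = 5: row 4 has {1,3,4}; col 4 has {1,2,3}; box has {1,3,6} → only 5 remains.

5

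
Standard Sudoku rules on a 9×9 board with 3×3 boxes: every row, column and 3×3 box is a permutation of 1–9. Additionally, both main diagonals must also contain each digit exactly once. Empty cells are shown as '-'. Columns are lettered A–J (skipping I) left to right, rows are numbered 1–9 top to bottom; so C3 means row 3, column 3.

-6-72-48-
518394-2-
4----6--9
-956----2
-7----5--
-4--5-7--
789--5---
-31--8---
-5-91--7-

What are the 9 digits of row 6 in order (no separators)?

C1 = 3 (sole candidate).
F1 = 1 (sole candidate).
J1 = 5 (sole candidate).
G2 = 6 (sole candidate).
J2 = 7 (sole candidate).
B3 = 2 (sole candidate).
C3 = 7 (sole candidate).
E3 = 8 (sole candidate).
G3 = 1 (sole candidate).
H3 = 3 (sole candidate).
F4 = 7 (sole candidate).
E5 = 4 (sole candidate).
D6 = 8: row 6 has {4,5,7}; col 4 has {3,6,7,9}; box has {4,5,6,7}; anti-diagonal has {1,2,3,4,5,7,9} → only 8 remains.
A9 = 6 (sole candidate).
A1 = 9 (sole candidate).
D3 = 5 (sole candidate).
E4 = 3 (sole candidate).
G4 = 8 (sole candidate).
F6 = 2: row 6 has {4,5,7,8}; col 6 has {1,4,5,6,7,8}; box has {3,4,5,6,7,8}; main diagonal has {1,4,6,7,9} → only 2 remains.
E7 = 6 (sole candidate).
G7 = 3 (sole candidate).
A8 = 2 (sole candidate).
D8 = 4 (sole candidate).
E8 = 7 (sole candidate).
G8 = 9 (sole candidate).
H8 = 5 (sole candidate).
J8 = 6 (sole candidate).
C9 = 4 (sole candidate).
F9 = 3 (sole candidate).
G9 = 2 (sole candidate).
J9 = 8 (sole candidate).
A4 = 1 (sole candidate).
H4 = 4 (sole candidate).
D5 = 1 (sole candidate).
F5 = 9 (sole candidate).
H5 = 6 (sole candidate).
J5 = 3 (sole candidate).
A6 = 3: row 6 has {2,4,5,7,8}; col 1 has {1,2,4,5,6,7,9}; box has {1,4,5,7,9} → only 3 remains.
C6 = 6: row 6 has {2,3,4,5,7,8}; col 3 has {1,3,4,5,7,8,9}; box has {1,3,4,5,7,9} → only 6 remains.
J6 = 1: row 6 has {2,3,4,5,6,7,8}; col 9 has {2,3,5,6,7,8,9}; box has {2,3,4,5,6,7,8} → only 1 remains.
D7 = 2 (sole candidate).
H7 = 1 (sole candidate).
J7 = 4 (sole candidate).
A5 = 8 (sole candidate).
C5 = 2 (sole candidate).
H6 = 9: row 6 has {1,2,3,4,5,6,7,8}; col 8 has {1,2,3,4,5,6,7,8}; box has {1,2,3,4,5,6,7,8} → only 9 remains.

346852791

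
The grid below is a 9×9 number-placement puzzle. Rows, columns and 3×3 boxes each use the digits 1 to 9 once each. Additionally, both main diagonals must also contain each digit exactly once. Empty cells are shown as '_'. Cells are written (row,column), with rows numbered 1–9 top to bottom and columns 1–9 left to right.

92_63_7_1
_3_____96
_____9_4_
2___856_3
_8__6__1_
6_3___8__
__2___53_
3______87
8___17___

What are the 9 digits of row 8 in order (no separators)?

(1,8) = 5 (sole candidate).
(2,7) = 2 (sole candidate).
(3,7) = 3 (sole candidate).
(3,9) = 8 (sole candidate).
(4,8) = 7 (sole candidate).
(6,8) = 2 (sole candidate).
(8,2) = 4: row 8 has {3,7,8}; col 2 has {2,3,8}; box has {2,3,8}; anti-diagonal has {1,2,3,5,6,8,9} → only 4 remains.
(9,8) = 6 (sole candidate).
(6,4) = 7 (sole candidate).
(3,2) = 6 (hidden single in row 3).
(7,6) = 6 (hidden single in row 7).
(8,6) = 2: row 8 has {3,4,7,8}; col 6 has {5,6,7,9}; box has {1,6,7} → only 2 remains.
(5,4) = 2 (hidden single in row 5).
(3,5) = 2 (hidden single in row 3).
(5,6) = 3 (hidden single in row 5).
(7,4) = 8 (hidden single in row 7).
(8,3) = 6: in row 8, 6 can only go here (every other open cell in that row sees a 6).
(8,7) = 1: in row 8, 1 can only go here (every other open cell in that row sees a 1).
(9,9) = 2 (hidden single in row 9).
(9,4) = 3 (hidden single in row 9).
(9,7) = 4 (hidden single in row 9).
(5,7) = 9 (sole candidate).
(7,9) = 9 (sole candidate).
(7,5) = 4 (sole candidate).
(6,5) = 9 (sole candidate).
(8,5) = 5: row 8 has {1,2,3,4,6,7,8}; col 5 has {1,2,3,4,6,8,9}; box has {1,2,3,4,6,7,8} → only 5 remains.
(2,5) = 7 (sole candidate).
(8,4) = 9: row 8 has {1,2,3,4,5,6,7,8}; col 4 has {2,3,6,7,8}; box has {1,2,3,4,5,6,7,8} → only 9 remains.

346952187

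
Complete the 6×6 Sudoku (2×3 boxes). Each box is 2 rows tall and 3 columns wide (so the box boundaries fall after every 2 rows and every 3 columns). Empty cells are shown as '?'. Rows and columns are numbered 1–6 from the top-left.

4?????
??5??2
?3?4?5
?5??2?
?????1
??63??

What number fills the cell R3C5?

R6C6 = 4: row 6 has {3,6}; col 6 has {1,2,5}; box has {1,3} → only 4 remains.
R6C5 = 5: row 6 has {3,4,6}; col 5 has {2}; box has {1,3,4} → only 5 remains.
R5C5 = 6: row 5 has {1}; col 5 has {2,5}; box has {1,3,4,5} → only 6 remains.
R3C5 = 1: row 3 has {3,4,5}; col 5 has {2,5,6}; box has {2,4,5} → only 1 remains.

1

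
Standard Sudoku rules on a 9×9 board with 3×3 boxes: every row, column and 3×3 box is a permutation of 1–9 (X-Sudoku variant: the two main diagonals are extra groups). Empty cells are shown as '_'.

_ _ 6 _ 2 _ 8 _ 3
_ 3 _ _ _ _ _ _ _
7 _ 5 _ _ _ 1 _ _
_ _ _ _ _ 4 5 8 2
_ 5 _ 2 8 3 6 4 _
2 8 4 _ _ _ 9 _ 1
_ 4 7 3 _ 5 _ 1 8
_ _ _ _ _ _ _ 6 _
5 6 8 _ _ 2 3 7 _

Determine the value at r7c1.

r5c9 = 7: row 5 has {2,3,4,5,6,8}; col 9 has {1,2,3,8}; box has {1,2,4,5,6,8,9} → only 7 remains.
r6c4 = 6: row 6 has {1,2,4,8,9}; col 4 has {2,3}; box has {2,3,4,8}; anti-diagonal has {1,3,4,5,7,8} → only 6 remains.
r6c6 = 7: row 6 has {1,2,4,6,8,9}; col 6 has {2,3,4,5}; box has {2,3,4,6,8}; main diagonal has {3,5,6,8} → only 7 remains.
r6c8 = 3: row 6 has {1,2,4,6,7,8,9}; col 8 has {1,4,6,7,8}; box has {1,2,4,5,6,7,8,9} → only 3 remains.
r7c1 = 9: row 7 has {1,3,4,5,7,8}; col 1 has {2,5,7}; box has {4,5,6,7,8} → only 9 remains.

9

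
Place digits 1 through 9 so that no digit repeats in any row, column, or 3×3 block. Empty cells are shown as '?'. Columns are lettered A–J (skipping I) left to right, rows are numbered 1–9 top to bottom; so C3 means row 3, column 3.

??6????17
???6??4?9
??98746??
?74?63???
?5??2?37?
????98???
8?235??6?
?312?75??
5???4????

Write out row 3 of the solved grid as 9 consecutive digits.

E1 = 3: row 1 has {1,6,7}; col 5 has {2,4,5,6,7,9}; box has {4,6,7,8} → only 3 remains.
E2 = 1: row 2 has {4,6,9}; col 5 has {2,3,4,5,6,7,9}; box has {3,4,6,7,8} → only 1 remains.
C5 = 8: row 5 has {2,3,5,7}; col 3 has {1,2,4,6,9}; box has {4,5,7} → only 8 remains.
F5 = 1: row 5 has {2,3,5,7,8}; col 6 has {3,4,7,8}; box has {2,3,6,8,9} → only 1 remains.
C6 = 3: row 6 has {8,9}; col 3 has {1,2,4,6,8,9}; box has {4,5,7,8} → only 3 remains.
F7 = 9: row 7 has {2,3,5,6,8}; col 6 has {1,3,4,7,8}; box has {2,3,4,5,7} → only 9 remains.
E8 = 8: row 8 has {1,2,3,5,7}; col 5 has {1,2,3,4,5,6,7,9}; box has {2,3,4,5,7,9} → only 8 remains.
J8 = 4: row 8 has {1,2,3,5,7,8}; col 9 has {7,9}; box has {5,6} → only 4 remains.
C9 = 7: row 9 has {4,5}; col 3 has {1,2,3,4,6,8,9}; box has {1,2,3,5,8} → only 7 remains.
D9 = 1: row 9 has {4,5,7}; col 4 has {2,3,6,8}; box has {2,3,4,5,7,8,9} → only 1 remains.
F9 = 6: row 9 has {1,4,5,7}; col 6 has {1,3,4,7,8,9}; box has {1,2,3,4,5,7,8,9} → only 6 remains.
C2 = 5: row 2 has {1,4,6,9}; col 3 has {1,2,3,4,6,7,8,9}; box has {6,9} → only 5 remains.
F2 = 2: row 2 has {1,4,5,6,9}; col 6 has {1,3,4,6,7,8,9}; box has {1,3,4,6,7,8} → only 2 remains.
D4 = 5: row 4 has {3,4,6,7}; col 4 has {1,2,3,6,8}; box has {1,2,3,6,8,9} → only 5 remains.
D5 = 4: row 5 has {1,2,3,5,7,8}; col 4 has {1,2,3,5,6,8}; box has {1,2,3,5,6,8,9} → only 4 remains.
J5 = 6: row 5 has {1,2,3,4,5,7,8}; col 9 has {4,7,9}; box has {3,7} → only 6 remains.
D6 = 7: row 6 has {3,8,9}; col 4 has {1,2,3,4,5,6,8}; box has {1,2,3,4,5,6,8,9} → only 7 remains.
B7 = 4: row 7 has {2,3,5,6,8,9}; col 2 has {3,5,7}; box has {1,2,3,5,7,8} → only 4 remains.
J7 = 1: row 7 has {2,3,4,5,6,8,9}; col 9 has {4,6,7,9}; box has {4,5,6} → only 1 remains.
H8 = 9: row 8 has {1,2,3,4,5,7,8}; col 8 has {1,6,7}; box has {1,4,5,6} → only 9 remains.
B9 = 9: row 9 has {1,4,5,6,7}; col 2 has {3,4,5,7}; box has {1,2,3,4,5,7,8} → only 9 remains.
D1 = 9: row 1 has {1,3,6,7}; col 4 has {1,2,3,4,5,6,7,8}; box has {1,2,3,4,6,7,8} → only 9 remains.
F1 = 5: row 1 has {1,3,6,7,9}; col 6 has {1,2,3,4,6,7,8,9}; box has {1,2,3,4,6,7,8,9} → only 5 remains.
B2 = 8: row 2 has {1,2,4,5,6,9}; col 2 has {3,4,5,7,9}; box has {5,6,9} → only 8 remains.
H2 = 3: row 2 has {1,2,4,5,6,8,9}; col 8 has {1,6,7,9}; box has {1,4,6,7,9} → only 3 remains.
A5 = 9: row 5 has {1,2,3,4,5,6,7,8}; col 1 has {5,8}; box has {3,4,5,7,8} → only 9 remains.
G7 = 7: row 7 has {1,2,3,4,5,6,8,9}; col 7 has {3,4,5,6}; box has {1,4,5,6,9} → only 7 remains.
A8 = 6: row 8 has {1,2,3,4,5,7,8,9}; col 1 has {5,8,9}; box has {1,2,3,4,5,7,8,9} → only 6 remains.
B1 = 2: row 1 has {1,3,5,6,7,9}; col 2 has {3,4,5,7,8,9}; box has {5,6,8,9} → only 2 remains.
G1 = 8: row 1 has {1,2,3,5,6,7,9}; col 7 has {3,4,5,6,7}; box has {1,3,4,6,7,9} → only 8 remains.
A2 = 7: row 2 has {1,2,3,4,5,6,8,9}; col 1 has {5,6,8,9}; box has {2,5,6,8,9} → only 7 remains.
B3 = 1: row 3 has {4,6,7,8,9}; col 2 has {2,3,4,5,7,8,9}; box has {2,5,6,7,8,9} → only 1 remains.
B6 = 6: row 6 has {3,7,8,9}; col 2 has {1,2,3,4,5,7,8,9}; box has {3,4,5,7,8,9} → only 6 remains.
G9 = 2: row 9 has {1,4,5,6,7,9}; col 7 has {3,4,5,6,7,8}; box has {1,4,5,6,7,9} → only 2 remains.
H9 = 8: row 9 has {1,2,4,5,6,7,9}; col 8 has {1,3,6,7,9}; box has {1,2,4,5,6,7,9} → only 8 remains.
J9 = 3: row 9 has {1,2,4,5,6,7,8,9}; col 9 has {1,4,6,7,9}; box has {1,2,4,5,6,7,8,9} → only 3 remains.
A1 = 4: row 1 has {1,2,3,5,6,7,8,9}; col 1 has {5,6,7,8,9}; box has {1,2,5,6,7,8,9} → only 4 remains.
A3 = 3: row 3 has {1,4,6,7,8,9}; col 1 has {4,5,6,7,8,9}; box has {1,2,4,5,6,7,8,9} → only 3 remains.
H4 = 2: row 4 has {3,4,5,6,7}; col 8 has {1,3,6,7,8,9}; box has {3,6,7} → only 2 remains.
J4 = 8: row 4 has {2,3,4,5,6,7}; col 9 has {1,3,4,6,7,9}; box has {2,3,6,7} → only 8 remains.
G6 = 1: row 6 has {3,6,7,8,9}; col 7 has {2,3,4,5,6,7,8}; box has {2,3,6,7,8} → only 1 remains.
J6 = 5: row 6 has {1,3,6,7,8,9}; col 9 has {1,3,4,6,7,8,9}; box has {1,2,3,6,7,8} → only 5 remains.
H3 = 5: row 3 has {1,3,4,6,7,8,9}; col 8 has {1,2,3,6,7,8,9}; box has {1,3,4,6,7,8,9} → only 5 remains.
J3 = 2: row 3 has {1,3,4,5,6,7,8,9}; col 9 has {1,3,4,5,6,7,8,9}; box has {1,3,4,5,6,7,8,9} → only 2 remains.

319874652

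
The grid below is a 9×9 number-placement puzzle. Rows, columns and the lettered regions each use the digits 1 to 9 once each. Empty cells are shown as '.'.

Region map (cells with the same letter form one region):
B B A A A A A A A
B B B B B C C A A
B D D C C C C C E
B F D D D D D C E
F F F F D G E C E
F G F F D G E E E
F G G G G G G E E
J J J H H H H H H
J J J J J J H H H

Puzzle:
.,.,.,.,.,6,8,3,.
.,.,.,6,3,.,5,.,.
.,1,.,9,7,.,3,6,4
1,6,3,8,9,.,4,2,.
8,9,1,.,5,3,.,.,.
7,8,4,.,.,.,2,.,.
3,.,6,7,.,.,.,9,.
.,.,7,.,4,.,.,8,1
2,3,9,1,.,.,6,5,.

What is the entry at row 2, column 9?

9

row 3, column 1 = 5: row 3 has {1,3,4,6,7,9}; col 1 has {1,2,3,7,8}; region has {1,3,6} → only 5 remains.
row 3, column 3 = 2: row 3 has {1,3,4,5,6,7,9}; col 3 has {1,3,4,6,7,9}; region has {1,3,4,5,8,9} → only 2 remains.
row 3, column 6 = 8: row 3 has {1,2,3,4,5,6,7,9}; col 6 has {3,6}; region has {2,3,5,6,7,9} → only 8 remains.
row 4, column 6 = 7: row 4 has {1,2,3,4,6,8,9}; col 6 has {3,6,8}; region has {1,2,3,4,5,8,9} → only 7 remains.
row 4, column 9 = 5: row 4 has {1,2,3,4,6,7,8,9}; col 9 has {1,4}; region has {2,4,9} → only 5 remains.
row 5, column 4 = 2: row 5 has {1,3,5,8,9}; col 4 has {1,6,7,8,9}; region has {1,3,4,6,7,8,9} → only 2 remains.
row 5, column 7 = 7: row 5 has {1,2,3,5,8,9}; col 7 has {2,3,4,5,6,8}; region has {2,4,5,9} → only 7 remains.
row 5, column 8 = 4: row 5 has {1,2,3,5,7,8,9}; col 8 has {2,3,5,6,8,9}; region has {2,3,5,6,7,8,9} → only 4 remains.
row 5, column 9 = 6: row 5 has {1,2,3,4,5,7,8,9}; col 9 has {1,4,5}; region has {2,4,5,7,9} → only 6 remains.
row 6, column 4 = 5: row 6 has {2,4,7,8}; col 4 has {1,2,6,7,8,9}; region has {1,2,3,4,6,7,8,9} → only 5 remains.
row 6, column 5 = 6: row 6 has {2,4,5,7,8}; col 5 has {3,4,5,7,9}; region has {1,2,3,4,5,7,8,9} → only 6 remains.
row 6, column 8 = 1: row 6 has {2,4,5,6,7,8}; col 8 has {2,3,4,5,6,8,9}; region has {2,4,5,6,7,9} → only 1 remains.
row 6, column 9 = 3: row 6 has {1,2,4,5,6,7,8}; col 9 has {1,4,5,6}; region has {1,2,4,5,6,7,9} → only 3 remains.
row 7, column 7 = 1: row 7 has {3,6,7,9}; col 7 has {2,3,4,5,6,7,8}; region has {3,6,7,8} → only 1 remains.
row 7, column 9 = 8: row 7 has {1,3,6,7,9}; col 9 has {1,3,4,5,6}; region has {1,2,3,4,5,6,7,9} → only 8 remains.
row 8, column 1 = 6: row 8 has {1,4,7,8}; col 1 has {1,2,3,5,7,8}; region has {1,2,3,7,9} → only 6 remains.
row 8, column 2 = 5: row 8 has {1,4,6,7,8}; col 2 has {1,3,6,8,9}; region has {1,2,3,6,7,9} → only 5 remains.
row 8, column 4 = 3: row 8 has {1,4,5,6,7,8}; col 4 has {1,2,5,6,7,8,9}; region has {1,4,5,6,8} → only 3 remains.
row 8, column 7 = 9: row 8 has {1,3,4,5,6,7,8}; col 7 has {1,2,3,4,5,6,7,8}; region has {1,3,4,5,6,8} → only 9 remains.
row 9, column 5 = 8: row 9 has {1,2,3,5,6,9}; col 5 has {3,4,5,6,7,9}; region has {1,2,3,5,6,7,9} → only 8 remains.
row 9, column 6 = 4: row 9 has {1,2,3,5,6,8,9}; col 6 has {3,6,7,8}; region has {1,2,3,5,6,7,8,9} → only 4 remains.
row 9, column 9 = 7: row 9 has {1,2,3,4,5,6,8,9}; col 9 has {1,3,4,5,6,8}; region has {1,3,4,5,6,8,9} → only 7 remains.
row 1, column 3 = 5: row 1 has {3,6,8}; col 3 has {1,2,3,4,6,7,9}; region has {3,6,8} → only 5 remains.
row 1, column 4 = 4: row 1 has {3,5,6,8}; col 4 has {1,2,3,5,6,7,8,9}; region has {3,5,6,8} → only 4 remains.
row 2, column 3 = 8: row 2 has {3,5,6}; col 3 has {1,2,3,4,5,6,7,9}; region has {1,3,5,6} → only 8 remains.
row 2, column 6 = 1: row 2 has {3,5,6,8}; col 6 has {3,4,6,7,8}; region has {2,3,4,5,6,7,8,9} → only 1 remains.
row 2, column 8 = 7: row 2 has {1,3,5,6,8}; col 8 has {1,2,3,4,5,6,8,9}; region has {3,4,5,6,8} → only 7 remains.
row 6, column 6 = 9: row 6 has {1,2,3,4,5,6,7,8}; col 6 has {1,3,4,6,7,8}; region has {1,3,6,7,8} → only 9 remains.
row 7, column 5 = 2: row 7 has {1,3,6,7,8,9}; col 5 has {3,4,5,6,7,8,9}; region has {1,3,6,7,8,9} → only 2 remains.
row 7, column 6 = 5: row 7 has {1,2,3,6,7,8,9}; col 6 has {1,3,4,6,7,8,9}; region has {1,2,3,6,7,8,9} → only 5 remains.
row 8, column 6 = 2: row 8 has {1,3,4,5,6,7,8,9}; col 6 has {1,3,4,5,6,7,8,9}; region has {1,3,4,5,6,7,8,9} → only 2 remains.
row 1, column 1 = 9: row 1 has {3,4,5,6,8}; col 1 has {1,2,3,5,6,7,8}; region has {1,3,5,6,8} → only 9 remains.
row 1, column 5 = 1: row 1 has {3,4,5,6,8,9}; col 5 has {2,3,4,5,6,7,8,9}; region has {3,4,5,6,7,8} → only 1 remains.
row 1, column 9 = 2: row 1 has {1,3,4,5,6,8,9}; col 9 has {1,3,4,5,6,7,8}; region has {1,3,4,5,6,7,8} → only 2 remains.
row 2, column 1 = 4: row 2 has {1,3,5,6,7,8}; col 1 has {1,2,3,5,6,7,8,9}; region has {1,3,5,6,8,9} → only 4 remains.
row 2, column 2 = 2: row 2 has {1,3,4,5,6,7,8}; col 2 has {1,3,5,6,8,9}; region has {1,3,4,5,6,8,9} → only 2 remains.
row 2, column 9 = 9: row 2 has {1,2,3,4,5,6,7,8}; col 9 has {1,2,3,4,5,6,7,8}; region has {1,2,3,4,5,6,7,8} → only 9 remains.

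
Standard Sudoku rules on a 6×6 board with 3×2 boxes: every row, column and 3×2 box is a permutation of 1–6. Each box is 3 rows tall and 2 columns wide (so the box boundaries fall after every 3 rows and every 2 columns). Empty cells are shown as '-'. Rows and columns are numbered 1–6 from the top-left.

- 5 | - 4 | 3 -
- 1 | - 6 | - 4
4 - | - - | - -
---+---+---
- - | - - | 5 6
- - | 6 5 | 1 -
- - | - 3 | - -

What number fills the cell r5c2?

r2c5 = 2 (sole candidate).
r3c5 = 6 (sole candidate).
r6c5 = 4 (sole candidate).
r6c6 = 2 (sole candidate).
r1c6 = 1 (sole candidate).
r2c1 = 3 (sole candidate).
r2c3 = 5 (sole candidate).
r3c2 = 2 (sole candidate).
r3c4 = 1 (sole candidate).
r3c6 = 5 (sole candidate).
r4c4 = 2 (sole candidate).
r5c1 = 2 (sole candidate).
r5c6 = 3 (sole candidate).
r6c2 = 6 (sole candidate).
r6c3 = 1 (sole candidate).
r1c1 = 6 (sole candidate).
r1c3 = 2 (sole candidate).
r3c3 = 3 (sole candidate).
r4c1 = 1 (sole candidate).
r4c3 = 4 (sole candidate).
r5c2 = 4: row 5 has {1,2,3,5,6}; col 2 has {1,2,5,6}; box has {1,2,6} → only 4 remains.

4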